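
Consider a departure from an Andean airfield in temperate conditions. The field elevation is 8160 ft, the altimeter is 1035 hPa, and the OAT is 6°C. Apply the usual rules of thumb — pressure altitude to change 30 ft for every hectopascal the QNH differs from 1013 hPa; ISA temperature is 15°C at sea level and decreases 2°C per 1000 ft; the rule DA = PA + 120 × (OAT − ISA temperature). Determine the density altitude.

Pressure altitude = 8160 + (1013 − 1035) × 30 = 8160 + (-660) = 7500 ft.
ISA temperature at 7500 ft = 15 − 2 × (7500/1000) = 0°C.
ISA deviation = 6 − 0 = +6°C.
Density altitude = 7500 + 120 × (6) = 8220 ft.

8220 ft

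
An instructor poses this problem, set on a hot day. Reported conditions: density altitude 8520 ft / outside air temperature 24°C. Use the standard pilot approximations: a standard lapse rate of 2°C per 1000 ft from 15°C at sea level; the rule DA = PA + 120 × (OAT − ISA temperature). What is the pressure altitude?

6000 ft

DA = PA + 120 × (OAT − (15 − 2·PA/1000)) = PA + 120·OAT − 1800 + 0.24·PA = 1.24·PA + 120·OAT − 1800.
So 1.24·PA = 8520 − 120 × 24 + 1800 = 7440.
PA = 7440 / 1.24 = 6000 ft.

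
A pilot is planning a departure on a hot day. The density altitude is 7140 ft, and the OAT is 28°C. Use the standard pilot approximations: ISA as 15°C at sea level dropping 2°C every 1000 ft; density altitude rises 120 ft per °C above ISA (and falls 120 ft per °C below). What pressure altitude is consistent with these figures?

4500 ft

DA = PA + 120 × (OAT − (15 − 2·PA/1000)) = PA + 120·OAT − 1800 + 0.24·PA = 1.24·PA + 120·OAT − 1800.
So 1.24·PA = 7140 − 120 × 28 + 1800 = 5580.
PA = 5580 / 1.24 = 4500 ft.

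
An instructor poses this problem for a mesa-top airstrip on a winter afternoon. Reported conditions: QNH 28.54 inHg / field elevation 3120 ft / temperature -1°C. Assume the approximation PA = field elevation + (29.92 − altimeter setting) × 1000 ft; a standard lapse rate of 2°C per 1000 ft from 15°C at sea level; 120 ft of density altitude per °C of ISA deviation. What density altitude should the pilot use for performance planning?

Pressure altitude = 3120 + (29.92 − 28.54) × 1000 = 3120 + (+1380) = 4500 ft.
ISA temperature at 4500 ft = 15 − 2 × (4500/1000) = 6°C.
ISA deviation = -1 − 6 = -7°C.
Density altitude = 4500 + 120 × (-7) = 3660 ft.

3660 ft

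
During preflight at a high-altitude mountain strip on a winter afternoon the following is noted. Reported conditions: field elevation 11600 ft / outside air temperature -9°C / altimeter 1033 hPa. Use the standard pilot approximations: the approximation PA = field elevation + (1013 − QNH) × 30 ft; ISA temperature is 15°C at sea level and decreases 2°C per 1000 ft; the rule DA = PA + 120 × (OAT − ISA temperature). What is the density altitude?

Pressure altitude = 11600 + (1013 − 1033) × 30 = 11600 + (-600) = 11000 ft.
ISA temperature at 11000 ft = 15 − 2 × (11000/1000) = -7°C.
ISA deviation = -9 − (-7) = -2°C.
Density altitude = 11000 + 120 × (-2) = 10760 ft.

10760 ft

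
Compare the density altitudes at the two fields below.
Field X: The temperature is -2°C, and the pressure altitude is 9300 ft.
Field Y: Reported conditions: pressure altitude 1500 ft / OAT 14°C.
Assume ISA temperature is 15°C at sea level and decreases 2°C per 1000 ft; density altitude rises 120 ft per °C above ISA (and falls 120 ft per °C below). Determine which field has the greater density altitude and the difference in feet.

Field X by 7752 ft

Field X: ISA temp = -3.6°C, deviation +1.6°C, DA = 9300 + 120 × 1.6 = 9492 ft.
Field Y: ISA temp = 12°C, deviation +2°C, DA = 1500 + 120 × 2 = 1740 ft.
Field X is higher by 9492 − 1740 = 7752 ft.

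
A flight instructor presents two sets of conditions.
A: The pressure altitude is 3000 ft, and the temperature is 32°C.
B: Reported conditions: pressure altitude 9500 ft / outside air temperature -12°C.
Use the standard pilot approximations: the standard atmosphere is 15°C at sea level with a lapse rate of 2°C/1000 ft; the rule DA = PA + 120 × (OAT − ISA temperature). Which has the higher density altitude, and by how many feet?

B by 2780 ft

A: ISA temp = 9°C, deviation +23°C, DA = 3000 + 120 × 23 = 5760 ft.
B: ISA temp = -4°C, deviation -8°C, DA = 9500 + 120 × (-8) = 8540 ft.
B is higher by 8540 − 5760 = 2780 ft.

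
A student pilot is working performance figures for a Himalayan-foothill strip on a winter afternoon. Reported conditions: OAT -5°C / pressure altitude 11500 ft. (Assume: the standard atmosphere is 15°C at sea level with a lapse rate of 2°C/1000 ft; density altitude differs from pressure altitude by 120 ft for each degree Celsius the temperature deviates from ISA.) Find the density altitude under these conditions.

11860 ft

ISA temperature at 11500 ft = 15 − 2 × (11500/1000) = -8°C.
ISA deviation = -5 − (-8) = +3°C.
Density altitude = 11500 + 120 × (3) = 11500 + (+360) = 11860 ft.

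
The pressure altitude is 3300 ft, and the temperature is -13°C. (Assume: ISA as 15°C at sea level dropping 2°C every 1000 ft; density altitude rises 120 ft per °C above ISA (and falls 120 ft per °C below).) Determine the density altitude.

732 ft

ISA temperature at 3300 ft = 15 − 2 × (3300/1000) = 8.4°C.
ISA deviation = -13 − 8.4 = -21.4°C.
Density altitude = 3300 + 120 × (-21.4) = 3300 + (-2568) = 732 ft.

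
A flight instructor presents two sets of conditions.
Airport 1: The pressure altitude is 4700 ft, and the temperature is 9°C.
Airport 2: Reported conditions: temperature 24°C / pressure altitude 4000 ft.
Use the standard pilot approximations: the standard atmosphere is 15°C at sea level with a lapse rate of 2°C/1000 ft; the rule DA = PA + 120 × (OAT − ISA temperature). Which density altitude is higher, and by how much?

Airport 2 by 932 ft

Airport 1: ISA temp = 5.6°C, deviation +3.4°C, DA = 4700 + 120 × 3.4 = 5108 ft.
Airport 2: ISA temp = 7°C, deviation +17°C, DA = 4000 + 120 × 17 = 6040 ft.
Airport 2 is higher by 6040 − 5108 = 932 ft.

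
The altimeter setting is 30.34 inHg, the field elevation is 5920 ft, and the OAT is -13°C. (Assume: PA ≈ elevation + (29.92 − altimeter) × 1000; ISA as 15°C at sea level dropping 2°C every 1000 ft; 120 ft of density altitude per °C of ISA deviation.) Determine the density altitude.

Pressure altitude = 5920 + (29.92 − 30.34) × 1000 = 5920 + (-420) = 5500 ft.
ISA temperature at 5500 ft = 15 − 2 × (5500/1000) = 4°C.
ISA deviation = -13 − 4 = -17°C.
Density altitude = 5500 + 120 × (-17) = 3460 ft.

3460 ft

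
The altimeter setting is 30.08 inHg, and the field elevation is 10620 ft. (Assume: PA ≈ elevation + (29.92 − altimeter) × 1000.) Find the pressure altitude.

10460 ft

Pressure correction = (29.92 − 30.08) × 1000 = -160 ft.
Pressure altitude = 10620 + (-160) = 10460 ft.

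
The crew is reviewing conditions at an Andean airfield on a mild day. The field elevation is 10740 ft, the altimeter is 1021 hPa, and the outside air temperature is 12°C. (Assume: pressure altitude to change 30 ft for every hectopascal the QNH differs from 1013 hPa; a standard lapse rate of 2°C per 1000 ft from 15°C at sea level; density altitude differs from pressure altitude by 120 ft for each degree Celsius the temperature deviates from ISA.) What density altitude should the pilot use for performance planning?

12660 ft

Pressure altitude = 10740 + (1013 − 1021) × 30 = 10740 + (-240) = 10500 ft.
ISA temperature at 10500 ft = 15 − 2 × (10500/1000) = -6°C.
ISA deviation = 12 − (-6) = +18°C.
Density altitude = 10500 + 120 × (18) = 12660 ft.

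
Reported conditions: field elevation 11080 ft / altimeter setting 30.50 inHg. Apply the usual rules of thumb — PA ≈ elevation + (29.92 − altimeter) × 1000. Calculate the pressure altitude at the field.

Pressure correction = (29.92 − 30.50) × 1000 = -580 ft.
Pressure altitude = 11080 + (-580) = 10500 ft.

10500 ft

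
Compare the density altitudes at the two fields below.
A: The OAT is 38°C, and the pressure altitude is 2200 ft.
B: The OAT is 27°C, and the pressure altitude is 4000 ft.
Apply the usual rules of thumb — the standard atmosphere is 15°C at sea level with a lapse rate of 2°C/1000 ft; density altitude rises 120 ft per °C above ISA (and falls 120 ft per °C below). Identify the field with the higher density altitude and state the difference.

A: ISA temp = 10.6°C, deviation +27.4°C, DA = 2200 + 120 × 27.4 = 5488 ft.
B: ISA temp = 7°C, deviation +20°C, DA = 4000 + 120 × 20 = 6400 ft.
B is higher by 6400 − 5488 = 912 ft.

B by 912 ft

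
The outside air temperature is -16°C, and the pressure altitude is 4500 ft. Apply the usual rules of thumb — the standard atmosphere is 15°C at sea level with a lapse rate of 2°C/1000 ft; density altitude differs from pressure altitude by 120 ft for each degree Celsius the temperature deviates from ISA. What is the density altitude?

1860 ft

ISA temperature at 4500 ft = 15 − 2 × (4500/1000) = 6°C.
ISA deviation = -16 − 6 = -22°C.
Density altitude = 4500 + 120 × (-22) = 4500 + (-2640) = 1860 ft.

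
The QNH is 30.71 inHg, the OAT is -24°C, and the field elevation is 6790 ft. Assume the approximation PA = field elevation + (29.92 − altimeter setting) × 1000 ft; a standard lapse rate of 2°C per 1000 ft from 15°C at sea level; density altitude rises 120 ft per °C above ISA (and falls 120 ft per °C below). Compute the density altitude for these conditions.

2760 ft

Pressure altitude = 6790 + (29.92 − 30.71) × 1000 = 6790 + (-790) = 6000 ft.
ISA temperature at 6000 ft = 15 − 2 × (6000/1000) = 3°C.
ISA deviation = -24 − 3 = -27°C.
Density altitude = 6000 + 120 × (-27) = 2760 ft.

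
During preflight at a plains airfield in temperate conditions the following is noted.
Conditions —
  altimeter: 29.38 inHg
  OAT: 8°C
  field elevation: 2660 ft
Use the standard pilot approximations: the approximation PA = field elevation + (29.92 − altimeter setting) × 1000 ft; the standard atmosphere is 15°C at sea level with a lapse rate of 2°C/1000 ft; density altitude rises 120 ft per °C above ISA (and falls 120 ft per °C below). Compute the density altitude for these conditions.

Pressure altitude = 2660 + (29.92 − 29.38) × 1000 = 2660 + (+540) = 3200 ft.
ISA temperature at 3200 ft = 15 − 2 × (3200/1000) = 8.6°C.
ISA deviation = 8 − 8.6 = -0.6°C.
Density altitude = 3200 + 120 × (-0.6) = 3128 ft.

3128 ft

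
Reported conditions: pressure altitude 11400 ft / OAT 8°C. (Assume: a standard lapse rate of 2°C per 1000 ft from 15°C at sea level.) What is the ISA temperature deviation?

ISA+15.8°C

ISA temperature at 11400 ft = 15 − 2 × (11400/1000) = -7.8°C.
Deviation = OAT − ISA = 8 − (-7.8) = +15.8°C.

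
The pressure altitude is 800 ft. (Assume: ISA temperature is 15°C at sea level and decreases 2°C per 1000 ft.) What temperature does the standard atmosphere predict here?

13.4°C

ISA temperature = 15 − 2 × (800/1000) = 15 − 1.6 = 13.4°C.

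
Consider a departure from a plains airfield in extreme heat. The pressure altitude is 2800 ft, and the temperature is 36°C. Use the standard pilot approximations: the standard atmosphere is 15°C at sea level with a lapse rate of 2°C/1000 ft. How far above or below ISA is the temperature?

ISA+26.6°C

ISA temperature at 2800 ft = 15 − 2 × (2800/1000) = 9.4°C.
Deviation = OAT − ISA = 36 − 9.4 = +26.6°C.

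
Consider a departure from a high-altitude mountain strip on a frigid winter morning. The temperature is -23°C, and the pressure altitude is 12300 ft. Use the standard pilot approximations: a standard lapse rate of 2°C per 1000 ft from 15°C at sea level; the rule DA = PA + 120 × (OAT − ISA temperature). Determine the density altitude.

ISA temperature at 12300 ft = 15 − 2 × (12300/1000) = -9.6°C.
ISA deviation = -23 − (-9.6) = -13.4°C.
Density altitude = 12300 + 120 × (-13.4) = 12300 + (-1608) = 10692 ft.

10692 ft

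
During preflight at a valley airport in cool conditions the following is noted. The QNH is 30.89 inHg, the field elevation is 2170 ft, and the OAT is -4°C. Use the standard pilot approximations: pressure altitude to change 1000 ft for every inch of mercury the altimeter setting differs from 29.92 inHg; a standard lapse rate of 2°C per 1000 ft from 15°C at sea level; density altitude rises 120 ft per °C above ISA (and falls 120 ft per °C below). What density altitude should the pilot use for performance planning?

Pressure altitude = 2170 + (29.92 − 30.89) × 1000 = 2170 + (-970) = 1200 ft.
ISA temperature at 1200 ft = 15 − 2 × (1200/1000) = 12.6°C.
ISA deviation = -4 − 12.6 = -16.6°C.
Density altitude = 1200 + 120 × (-16.6) = -792 ft.

-792 ft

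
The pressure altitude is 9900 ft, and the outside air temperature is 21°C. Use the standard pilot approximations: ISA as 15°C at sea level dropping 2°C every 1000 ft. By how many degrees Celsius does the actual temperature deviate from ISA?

ISA+25.8°C

ISA temperature at 9900 ft = 15 − 2 × (9900/1000) = -4.8°C.
Deviation = OAT − ISA = 21 − (-4.8) = +25.8°C.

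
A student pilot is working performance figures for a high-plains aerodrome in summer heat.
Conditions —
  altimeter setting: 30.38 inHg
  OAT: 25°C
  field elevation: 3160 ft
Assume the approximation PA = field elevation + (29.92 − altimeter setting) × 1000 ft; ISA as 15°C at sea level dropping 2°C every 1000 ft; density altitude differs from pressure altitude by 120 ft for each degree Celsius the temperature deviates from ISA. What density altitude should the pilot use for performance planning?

Pressure altitude = 3160 + (29.92 − 30.38) × 1000 = 3160 + (-460) = 2700 ft.
ISA temperature at 2700 ft = 15 − 2 × (2700/1000) = 9.6°C.
ISA deviation = 25 − 9.6 = +15.4°C.
Density altitude = 2700 + 120 × (15.4) = 4548 ft.

4548 ft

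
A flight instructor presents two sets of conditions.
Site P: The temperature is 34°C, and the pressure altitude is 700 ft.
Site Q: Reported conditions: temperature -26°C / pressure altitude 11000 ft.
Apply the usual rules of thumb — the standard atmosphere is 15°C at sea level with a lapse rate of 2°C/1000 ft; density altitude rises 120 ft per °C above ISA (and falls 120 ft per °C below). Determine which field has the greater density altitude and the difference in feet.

Site P: ISA temp = 13.6°C, deviation +20.4°C, DA = 700 + 120 × 20.4 = 3148 ft.
Site Q: ISA temp = -7°C, deviation -19°C, DA = 11000 + 120 × (-19) = 8720 ft.
Site Q is higher by 8720 − 3148 = 5572 ft.

Site Q by 5572 ft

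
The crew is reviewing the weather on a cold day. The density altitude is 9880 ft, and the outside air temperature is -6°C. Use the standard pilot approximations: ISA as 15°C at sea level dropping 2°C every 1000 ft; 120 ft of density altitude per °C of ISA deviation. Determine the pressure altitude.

DA = PA + 120 × (OAT − (15 − 2·PA/1000)) = PA + 120·OAT − 1800 + 0.24·PA = 1.24·PA + 120·OAT − 1800.
So 1.24·PA = 9880 − 120 × (-6) + 1800 = 12400.
PA = 12400 / 1.24 = 10000 ft.

10000 ft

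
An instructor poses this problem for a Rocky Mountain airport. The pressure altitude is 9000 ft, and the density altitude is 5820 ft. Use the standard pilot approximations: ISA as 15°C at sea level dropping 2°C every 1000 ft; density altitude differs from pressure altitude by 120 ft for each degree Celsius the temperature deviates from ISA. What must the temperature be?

-29.5°C

Density altitude − pressure altitude = 5820 − 9000 = -3180 ft.
At 120 ft/°C that is an ISA deviation of -3180/120 = -26.5°C.
ISA temperature at 9000 ft = 15 − 2 × (9000/1000) = -3°C.
OAT = ISA + deviation = -3 + (-26.5) = -29.5°C.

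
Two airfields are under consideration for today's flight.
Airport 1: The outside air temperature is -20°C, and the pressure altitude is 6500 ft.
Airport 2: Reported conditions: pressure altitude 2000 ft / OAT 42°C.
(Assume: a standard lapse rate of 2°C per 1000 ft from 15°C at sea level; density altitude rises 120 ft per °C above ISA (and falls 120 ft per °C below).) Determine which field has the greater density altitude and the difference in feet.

Airport 1: ISA temp = 2°C, deviation -22°C, DA = 6500 + 120 × (-22) = 3860 ft.
Airport 2: ISA temp = 11°C, deviation +31°C, DA = 2000 + 120 × 31 = 5720 ft.
Airport 2 is higher by 5720 − 3860 = 1860 ft.

Airport 2 by 1860 ft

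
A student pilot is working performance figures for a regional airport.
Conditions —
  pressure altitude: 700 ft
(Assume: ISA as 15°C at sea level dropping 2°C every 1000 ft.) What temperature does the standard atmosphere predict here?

13.6°C

ISA temperature = 15 − 2 × (700/1000) = 15 − 1.4 = 13.6°C.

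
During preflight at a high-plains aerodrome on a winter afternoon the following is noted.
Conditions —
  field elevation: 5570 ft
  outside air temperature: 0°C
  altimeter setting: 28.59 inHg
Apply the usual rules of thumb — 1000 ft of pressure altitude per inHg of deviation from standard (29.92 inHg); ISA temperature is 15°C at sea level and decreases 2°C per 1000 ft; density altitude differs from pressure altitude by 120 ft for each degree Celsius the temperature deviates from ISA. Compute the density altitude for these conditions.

6756 ft

Pressure altitude = 5570 + (29.92 − 28.59) × 1000 = 5570 + (+1330) = 6900 ft.
ISA temperature at 6900 ft = 15 − 2 × (6900/1000) = 1.2°C.
ISA deviation = 0 − 1.2 = -1.2°C.
Density altitude = 6900 + 120 × (-1.2) = 6756 ft.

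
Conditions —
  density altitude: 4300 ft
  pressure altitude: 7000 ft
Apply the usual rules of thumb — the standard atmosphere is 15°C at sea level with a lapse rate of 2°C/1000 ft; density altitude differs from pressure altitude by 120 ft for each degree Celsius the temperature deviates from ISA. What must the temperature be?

Density altitude − pressure altitude = 4300 − 7000 = -2700 ft.
At 120 ft/°C that is an ISA deviation of -2700/120 = -22.5°C.
ISA temperature at 7000 ft = 15 − 2 × (7000/1000) = 1°C.
OAT = ISA + deviation = 1 + (-22.5) = -21.5°C.

-21.5°C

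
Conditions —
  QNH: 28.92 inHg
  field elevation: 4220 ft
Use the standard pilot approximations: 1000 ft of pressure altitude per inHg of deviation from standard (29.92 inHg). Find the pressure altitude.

5220 ft

Pressure correction = (29.92 − 28.92) × 1000 = +1000 ft.
Pressure altitude = 4220 + (+1000) = 5220 ft.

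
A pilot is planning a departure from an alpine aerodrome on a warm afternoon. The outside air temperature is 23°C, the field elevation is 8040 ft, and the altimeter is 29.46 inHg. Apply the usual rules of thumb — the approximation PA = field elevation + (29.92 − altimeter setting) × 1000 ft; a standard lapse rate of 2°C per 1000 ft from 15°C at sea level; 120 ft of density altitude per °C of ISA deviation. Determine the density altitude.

Pressure altitude = 8040 + (29.92 − 29.46) × 1000 = 8040 + (+460) = 8500 ft.
ISA temperature at 8500 ft = 15 − 2 × (8500/1000) = -2°C.
ISA deviation = 23 − (-2) = +25°C.
Density altitude = 8500 + 120 × (25) = 11500 ft.

11500 ft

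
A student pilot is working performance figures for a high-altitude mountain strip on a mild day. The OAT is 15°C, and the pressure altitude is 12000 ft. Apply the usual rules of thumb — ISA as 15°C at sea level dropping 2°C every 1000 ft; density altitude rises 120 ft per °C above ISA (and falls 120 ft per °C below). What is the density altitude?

14880 ft

ISA temperature at 12000 ft = 15 − 2 × (12000/1000) = -9°C.
ISA deviation = 15 − (-9) = +24°C.
Density altitude = 12000 + 120 × (24) = 12000 + (+2880) = 14880 ft.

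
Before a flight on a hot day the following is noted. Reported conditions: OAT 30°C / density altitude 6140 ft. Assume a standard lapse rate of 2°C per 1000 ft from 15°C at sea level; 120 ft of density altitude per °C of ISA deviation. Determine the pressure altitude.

DA = PA + 120 × (OAT − (15 − 2·PA/1000)) = PA + 120·OAT − 1800 + 0.24·PA = 1.24·PA + 120·OAT − 1800.
So 1.24·PA = 6140 − 120 × 30 + 1800 = 4340.
PA = 4340 / 1.24 = 3500 ft.

3500 ft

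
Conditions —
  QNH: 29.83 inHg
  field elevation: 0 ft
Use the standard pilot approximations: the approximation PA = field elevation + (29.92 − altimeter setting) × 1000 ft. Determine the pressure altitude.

Pressure correction = (29.92 − 29.83) × 1000 = +90 ft.
Pressure altitude = 0 + (+90) = 90 ft.

90 ft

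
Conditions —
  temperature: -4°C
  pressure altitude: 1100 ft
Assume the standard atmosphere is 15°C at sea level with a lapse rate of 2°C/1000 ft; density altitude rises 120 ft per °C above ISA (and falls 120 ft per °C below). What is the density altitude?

-916 ft

ISA temperature at 1100 ft = 15 − 2 × (1100/1000) = 12.8°C.
ISA deviation = -4 − 12.8 = -16.8°C.
Density altitude = 1100 + 120 × (-16.8) = 1100 + (-2016) = -916 ft.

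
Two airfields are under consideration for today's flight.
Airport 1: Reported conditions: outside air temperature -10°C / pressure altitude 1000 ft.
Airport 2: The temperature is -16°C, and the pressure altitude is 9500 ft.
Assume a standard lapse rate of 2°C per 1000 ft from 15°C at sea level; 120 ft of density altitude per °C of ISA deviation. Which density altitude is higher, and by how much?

Airport 2 by 9820 ft

Airport 1: ISA temp = 13°C, deviation -23°C, DA = 1000 + 120 × (-23) = -1760 ft.
Airport 2: ISA temp = -4°C, deviation -12°C, DA = 9500 + 120 × (-12) = 8060 ft.
Airport 2 is higher by 8060 − (-1760) = 9820 ft.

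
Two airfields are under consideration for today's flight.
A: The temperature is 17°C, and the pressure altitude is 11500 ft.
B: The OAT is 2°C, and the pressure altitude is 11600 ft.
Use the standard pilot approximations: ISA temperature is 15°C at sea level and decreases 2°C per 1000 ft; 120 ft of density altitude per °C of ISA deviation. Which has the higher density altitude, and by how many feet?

A: ISA temp = -8°C, deviation +25°C, DA = 11500 + 120 × 25 = 14500 ft.
B: ISA temp = -8.2°C, deviation +10.2°C, DA = 11600 + 120 × 10.2 = 12824 ft.
A is higher by 14500 − 12824 = 1676 ft.

A by 1676 ft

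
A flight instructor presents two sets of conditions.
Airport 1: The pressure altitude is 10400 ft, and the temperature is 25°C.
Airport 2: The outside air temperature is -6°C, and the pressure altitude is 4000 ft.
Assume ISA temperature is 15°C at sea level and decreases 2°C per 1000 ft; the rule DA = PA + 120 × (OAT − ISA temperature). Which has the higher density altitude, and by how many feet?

Airport 1: ISA temp = -5.8°C, deviation +30.8°C, DA = 10400 + 120 × 30.8 = 14096 ft.
Airport 2: ISA temp = 7°C, deviation -13°C, DA = 4000 + 120 × (-13) = 2440 ft.
Airport 1 is higher by 14096 − 2440 = 11656 ft.

Airport 1 by 11656 ft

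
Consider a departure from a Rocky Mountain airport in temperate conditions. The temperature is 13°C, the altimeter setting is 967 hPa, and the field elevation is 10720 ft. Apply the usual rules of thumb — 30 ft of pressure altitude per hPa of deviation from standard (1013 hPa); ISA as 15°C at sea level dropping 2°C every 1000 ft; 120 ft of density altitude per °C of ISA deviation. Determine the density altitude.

14764 ft

Pressure altitude = 10720 + (1013 − 967) × 30 = 10720 + (+1380) = 12100 ft.
ISA temperature at 12100 ft = 15 − 2 × (12100/1000) = -9.2°C.
ISA deviation = 13 − (-9.2) = +22.2°C.
Density altitude = 12100 + 120 × (22.2) = 14764 ft.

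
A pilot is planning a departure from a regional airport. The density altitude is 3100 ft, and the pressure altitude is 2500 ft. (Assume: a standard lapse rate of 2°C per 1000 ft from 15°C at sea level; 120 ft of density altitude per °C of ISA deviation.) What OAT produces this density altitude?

Density altitude − pressure altitude = 3100 − 2500 = +600 ft.
At 120 ft/°C that is an ISA deviation of 600/120 = +5°C.
ISA temperature at 2500 ft = 15 − 2 × (2500/1000) = 10°C.
OAT = ISA + deviation = 10 + (+5) = 15°C.

15°C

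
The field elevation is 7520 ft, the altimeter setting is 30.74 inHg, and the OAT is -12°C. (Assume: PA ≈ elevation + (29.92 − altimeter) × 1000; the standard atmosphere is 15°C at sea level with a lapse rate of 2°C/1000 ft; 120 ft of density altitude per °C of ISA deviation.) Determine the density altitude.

Pressure altitude = 7520 + (29.92 − 30.74) × 1000 = 7520 + (-820) = 6700 ft.
ISA temperature at 6700 ft = 15 − 2 × (6700/1000) = 1.6°C.
ISA deviation = -12 − 1.6 = -13.6°C.
Density altitude = 6700 + 120 × (-13.6) = 5068 ft.

5068 ft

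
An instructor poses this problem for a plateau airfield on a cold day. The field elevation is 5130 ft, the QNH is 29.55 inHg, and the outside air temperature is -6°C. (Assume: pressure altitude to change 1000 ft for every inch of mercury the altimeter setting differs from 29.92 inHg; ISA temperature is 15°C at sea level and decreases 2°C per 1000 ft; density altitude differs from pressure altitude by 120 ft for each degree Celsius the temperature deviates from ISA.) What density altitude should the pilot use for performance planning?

4300 ft

Pressure altitude = 5130 + (29.92 − 29.55) × 1000 = 5130 + (+370) = 5500 ft.
ISA temperature at 5500 ft = 15 − 2 × (5500/1000) = 4°C.
ISA deviation = -6 − 4 = -10°C.
Density altitude = 5500 + 120 × (-10) = 4300 ft.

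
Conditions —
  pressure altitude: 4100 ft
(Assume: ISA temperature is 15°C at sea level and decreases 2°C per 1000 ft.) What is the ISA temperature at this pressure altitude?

6.8°C

ISA temperature = 15 − 2 × (4100/1000) = 15 − 8.2 = 6.8°C.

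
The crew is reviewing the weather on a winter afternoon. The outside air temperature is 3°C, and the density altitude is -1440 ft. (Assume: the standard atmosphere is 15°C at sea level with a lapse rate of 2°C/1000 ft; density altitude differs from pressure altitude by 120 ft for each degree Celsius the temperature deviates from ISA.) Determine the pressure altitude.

DA = PA + 120 × (OAT − (15 − 2·PA/1000)) = PA + 120·OAT − 1800 + 0.24·PA = 1.24·PA + 120·OAT − 1800.
So 1.24·PA = -1440 − 120 × 3 + 1800 = 0.
PA = 0 / 1.24 = 0 ft.

0 ft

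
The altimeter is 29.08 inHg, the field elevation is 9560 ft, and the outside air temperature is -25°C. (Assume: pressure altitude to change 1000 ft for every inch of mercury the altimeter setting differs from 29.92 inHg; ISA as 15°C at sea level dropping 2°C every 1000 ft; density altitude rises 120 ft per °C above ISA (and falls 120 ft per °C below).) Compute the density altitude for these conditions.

8096 ft

Pressure altitude = 9560 + (29.92 − 29.08) × 1000 = 9560 + (+840) = 10400 ft.
ISA temperature at 10400 ft = 15 − 2 × (10400/1000) = -5.8°C.
ISA deviation = -25 − (-5.8) = -19.2°C.
Density altitude = 10400 + 120 × (-19.2) = 8096 ft.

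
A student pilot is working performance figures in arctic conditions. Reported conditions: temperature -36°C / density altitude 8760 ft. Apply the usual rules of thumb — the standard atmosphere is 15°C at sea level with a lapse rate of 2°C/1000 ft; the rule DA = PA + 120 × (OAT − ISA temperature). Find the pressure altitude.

12000 ft

DA = PA + 120 × (OAT − (15 − 2·PA/1000)) = PA + 120·OAT − 1800 + 0.24·PA = 1.24·PA + 120·OAT − 1800.
So 1.24·PA = 8760 − 120 × (-36) + 1800 = 14880.
PA = 14880 / 1.24 = 12000 ft.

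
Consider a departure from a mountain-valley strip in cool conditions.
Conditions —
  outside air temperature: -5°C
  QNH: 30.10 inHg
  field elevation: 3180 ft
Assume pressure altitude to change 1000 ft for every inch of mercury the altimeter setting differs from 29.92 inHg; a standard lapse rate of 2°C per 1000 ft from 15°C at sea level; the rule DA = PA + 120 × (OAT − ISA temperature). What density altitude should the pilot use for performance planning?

1320 ft

Pressure altitude = 3180 + (29.92 − 30.10) × 1000 = 3180 + (-180) = 3000 ft.
ISA temperature at 3000 ft = 15 − 2 × (3000/1000) = 9°C.
ISA deviation = -5 − 9 = -14°C.
Density altitude = 3000 + 120 × (-14) = 1320 ft.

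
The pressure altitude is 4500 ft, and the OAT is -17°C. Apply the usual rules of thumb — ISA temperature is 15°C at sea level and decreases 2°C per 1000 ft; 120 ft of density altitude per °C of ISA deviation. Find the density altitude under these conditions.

ISA temperature at 4500 ft = 15 − 2 × (4500/1000) = 6°C.
ISA deviation = -17 − 6 = -23°C.
Density altitude = 4500 + 120 × (-23) = 4500 + (-2760) = 1740 ft.

1740 ft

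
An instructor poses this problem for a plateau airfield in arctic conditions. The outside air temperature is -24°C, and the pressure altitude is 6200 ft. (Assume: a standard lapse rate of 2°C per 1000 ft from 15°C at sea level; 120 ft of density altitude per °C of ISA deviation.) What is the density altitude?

ISA temperature at 6200 ft = 15 − 2 × (6200/1000) = 2.6°C.
ISA deviation = -24 − 2.6 = -26.6°C.
Density altitude = 6200 + 120 × (-26.6) = 6200 + (-3192) = 3008 ft.

3008 ft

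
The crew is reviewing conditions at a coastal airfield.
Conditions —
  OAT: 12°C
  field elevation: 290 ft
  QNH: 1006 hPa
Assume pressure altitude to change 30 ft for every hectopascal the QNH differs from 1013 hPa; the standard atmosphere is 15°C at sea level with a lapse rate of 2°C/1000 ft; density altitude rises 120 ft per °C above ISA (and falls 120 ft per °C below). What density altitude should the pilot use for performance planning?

260 ft

Pressure altitude = 290 + (1013 − 1006) × 30 = 290 + (+210) = 500 ft.
ISA temperature at 500 ft = 15 − 2 × (500/1000) = 14°C.
ISA deviation = 12 − 14 = -2°C.
Density altitude = 500 + 120 × (-2) = 260 ft.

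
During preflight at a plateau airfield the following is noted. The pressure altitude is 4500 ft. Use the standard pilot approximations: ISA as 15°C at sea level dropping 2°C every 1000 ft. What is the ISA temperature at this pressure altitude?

ISA temperature = 15 − 2 × (4500/1000) = 15 − 9 = 6°C.

6°C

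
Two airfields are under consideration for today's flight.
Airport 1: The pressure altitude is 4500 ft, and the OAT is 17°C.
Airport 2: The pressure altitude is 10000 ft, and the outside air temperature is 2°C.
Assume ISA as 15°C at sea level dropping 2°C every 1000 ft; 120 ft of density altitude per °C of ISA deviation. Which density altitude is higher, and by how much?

Airport 1: ISA temp = 6°C, deviation +11°C, DA = 4500 + 120 × 11 = 5820 ft.
Airport 2: ISA temp = -5°C, deviation +7°C, DA = 10000 + 120 × 7 = 10840 ft.
Airport 2 is higher by 10840 − 5820 = 5020 ft.

Airport 2 by 5020 ft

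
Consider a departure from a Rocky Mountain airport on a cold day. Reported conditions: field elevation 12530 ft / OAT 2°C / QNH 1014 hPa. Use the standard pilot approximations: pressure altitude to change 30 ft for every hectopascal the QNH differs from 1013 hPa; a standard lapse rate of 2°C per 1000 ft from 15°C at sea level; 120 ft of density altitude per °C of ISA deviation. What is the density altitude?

13940 ft

Pressure altitude = 12530 + (1013 − 1014) × 30 = 12530 + (-30) = 12500 ft.
ISA temperature at 12500 ft = 15 − 2 × (12500/1000) = -10°C.
ISA deviation = 2 − (-10) = +12°C.
Density altitude = 12500 + 120 × (12) = 13940 ft.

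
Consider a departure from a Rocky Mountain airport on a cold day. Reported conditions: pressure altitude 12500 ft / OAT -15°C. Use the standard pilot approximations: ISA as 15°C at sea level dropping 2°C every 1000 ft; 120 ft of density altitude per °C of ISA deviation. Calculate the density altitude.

11900 ft

ISA temperature at 12500 ft = 15 − 2 × (12500/1000) = -10°C.
ISA deviation = -15 − (-10) = -5°C.
Density altitude = 12500 + 120 × (-5) = 12500 + (-600) = 11900 ft.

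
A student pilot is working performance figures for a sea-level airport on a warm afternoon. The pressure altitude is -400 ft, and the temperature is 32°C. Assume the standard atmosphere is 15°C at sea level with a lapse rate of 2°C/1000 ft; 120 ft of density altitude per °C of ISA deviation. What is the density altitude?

ISA temperature at -400 ft = 15 − 2 × (-400/1000) = 15.8°C.
ISA deviation = 32 − 15.8 = +16.2°C.
Density altitude = -400 + 120 × (16.2) = -400 + (+1944) = 1544 ft.

1544 ft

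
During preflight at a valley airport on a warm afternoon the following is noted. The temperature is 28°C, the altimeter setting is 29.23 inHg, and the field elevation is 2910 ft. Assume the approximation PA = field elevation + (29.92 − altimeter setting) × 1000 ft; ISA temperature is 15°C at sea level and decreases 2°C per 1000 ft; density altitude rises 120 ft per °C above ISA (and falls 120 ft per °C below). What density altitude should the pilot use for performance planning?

Pressure altitude = 2910 + (29.92 − 29.23) × 1000 = 2910 + (+690) = 3600 ft.
ISA temperature at 3600 ft = 15 − 2 × (3600/1000) = 7.8°C.
ISA deviation = 28 − 7.8 = +20.2°C.
Density altitude = 3600 + 120 × (20.2) = 6024 ft.

6024 ft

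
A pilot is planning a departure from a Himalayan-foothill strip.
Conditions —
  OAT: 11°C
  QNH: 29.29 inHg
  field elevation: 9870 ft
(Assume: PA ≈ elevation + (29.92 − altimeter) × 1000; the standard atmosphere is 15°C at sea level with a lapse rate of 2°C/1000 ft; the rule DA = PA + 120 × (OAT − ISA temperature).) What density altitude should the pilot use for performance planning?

12540 ft

Pressure altitude = 9870 + (29.92 − 29.29) × 1000 = 9870 + (+630) = 10500 ft.
ISA temperature at 10500 ft = 15 − 2 × (10500/1000) = -6°C.
ISA deviation = 11 − (-6) = +17°C.
Density altitude = 10500 + 120 × (17) = 12540 ft.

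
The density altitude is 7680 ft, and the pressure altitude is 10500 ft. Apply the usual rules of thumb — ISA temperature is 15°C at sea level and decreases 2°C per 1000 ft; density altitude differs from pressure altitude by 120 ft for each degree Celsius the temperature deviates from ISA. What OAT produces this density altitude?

Density altitude − pressure altitude = 7680 − 10500 = -2820 ft.
At 120 ft/°C that is an ISA deviation of -2820/120 = -23.5°C.
ISA temperature at 10500 ft = 15 − 2 × (10500/1000) = -6°C.
OAT = ISA + deviation = -6 + (-23.5) = -29.5°C.

-29.5°C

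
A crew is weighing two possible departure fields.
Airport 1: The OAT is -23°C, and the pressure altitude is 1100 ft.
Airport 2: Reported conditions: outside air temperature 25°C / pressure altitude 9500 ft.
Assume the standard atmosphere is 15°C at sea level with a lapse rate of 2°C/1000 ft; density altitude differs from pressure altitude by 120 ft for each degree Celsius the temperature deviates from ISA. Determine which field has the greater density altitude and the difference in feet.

Airport 1: ISA temp = 12.8°C, deviation -35.8°C, DA = 1100 + 120 × (-35.8) = -3196 ft.
Airport 2: ISA temp = -4°C, deviation +29°C, DA = 9500 + 120 × 29 = 12980 ft.
Airport 2 is higher by 12980 − (-3196) = 16176 ft.

Airport 2 by 16176 ft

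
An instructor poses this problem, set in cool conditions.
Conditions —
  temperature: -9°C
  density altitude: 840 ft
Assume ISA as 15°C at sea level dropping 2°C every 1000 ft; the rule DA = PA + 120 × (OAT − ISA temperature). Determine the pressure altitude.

3000 ft

DA = PA + 120 × (OAT − (15 − 2·PA/1000)) = PA + 120·OAT − 1800 + 0.24·PA = 1.24·PA + 120·OAT − 1800.
So 1.24·PA = 840 − 120 × (-9) + 1800 = 3720.
PA = 3720 / 1.24 = 3000 ft.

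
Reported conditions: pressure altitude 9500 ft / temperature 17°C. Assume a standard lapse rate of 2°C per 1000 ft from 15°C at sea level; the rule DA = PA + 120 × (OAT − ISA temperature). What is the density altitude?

ISA temperature at 9500 ft = 15 − 2 × (9500/1000) = -4°C.
ISA deviation = 17 − (-4) = +21°C.
Density altitude = 9500 + 120 × (21) = 9500 + (+2520) = 12020 ft.

12020 ft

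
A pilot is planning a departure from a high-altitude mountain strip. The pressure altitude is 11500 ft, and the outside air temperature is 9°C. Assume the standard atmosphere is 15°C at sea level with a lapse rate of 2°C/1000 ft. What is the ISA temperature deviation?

ISA+17°C

ISA temperature at 11500 ft = 15 − 2 × (11500/1000) = -8°C.
Deviation = OAT − ISA = 9 − (-8) = +17°C.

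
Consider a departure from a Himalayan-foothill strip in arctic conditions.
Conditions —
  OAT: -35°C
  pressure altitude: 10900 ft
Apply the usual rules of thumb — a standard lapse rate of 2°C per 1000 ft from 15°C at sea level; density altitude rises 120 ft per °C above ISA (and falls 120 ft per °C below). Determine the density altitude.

ISA temperature at 10900 ft = 15 − 2 × (10900/1000) = -6.8°C.
ISA deviation = -35 − (-6.8) = -28.2°C.
Density altitude = 10900 + 120 × (-28.2) = 10900 + (-3384) = 7516 ft.

7516 ft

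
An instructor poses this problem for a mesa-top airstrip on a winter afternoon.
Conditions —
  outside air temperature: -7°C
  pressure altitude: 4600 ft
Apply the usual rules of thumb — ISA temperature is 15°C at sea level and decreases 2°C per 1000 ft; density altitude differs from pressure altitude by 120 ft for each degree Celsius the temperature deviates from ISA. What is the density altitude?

ISA temperature at 4600 ft = 15 − 2 × (4600/1000) = 5.8°C.
ISA deviation = -7 − 5.8 = -12.8°C.
Density altitude = 4600 + 120 × (-12.8) = 4600 + (-1536) = 3064 ft.

3064 ft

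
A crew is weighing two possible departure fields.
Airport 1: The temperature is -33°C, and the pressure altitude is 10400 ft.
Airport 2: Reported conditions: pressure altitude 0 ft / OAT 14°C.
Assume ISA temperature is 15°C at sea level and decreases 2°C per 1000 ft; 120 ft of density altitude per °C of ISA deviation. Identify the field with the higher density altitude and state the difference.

Airport 1 by 7256 ft

Airport 1: ISA temp = -5.8°C, deviation -27.2°C, DA = 10400 + 120 × (-27.2) = 7136 ft.
Airport 2: ISA temp = 15°C, deviation -1°C, DA = 0 + 120 × (-1) = -120 ft.
Airport 1 is higher by 7136 − (-120) = 7256 ft.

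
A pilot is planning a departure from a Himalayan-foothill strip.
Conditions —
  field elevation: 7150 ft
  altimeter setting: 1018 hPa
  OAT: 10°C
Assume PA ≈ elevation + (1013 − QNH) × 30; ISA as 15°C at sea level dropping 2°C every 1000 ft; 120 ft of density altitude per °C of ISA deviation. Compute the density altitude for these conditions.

8080 ft

Pressure altitude = 7150 + (1013 − 1018) × 30 = 7150 + (-150) = 7000 ft.
ISA temperature at 7000 ft = 15 − 2 × (7000/1000) = 1°C.
ISA deviation = 10 − 1 = +9°C.
Density altitude = 7000 + 120 × (9) = 8080 ft.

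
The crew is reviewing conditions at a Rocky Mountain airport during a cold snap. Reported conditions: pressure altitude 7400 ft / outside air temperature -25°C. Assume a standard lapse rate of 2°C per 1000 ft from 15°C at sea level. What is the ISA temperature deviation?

ISA-25.2°C

ISA temperature at 7400 ft = 15 − 2 × (7400/1000) = 0.2°C.
Deviation = OAT − ISA = -25 − 0.2 = -25.2°C.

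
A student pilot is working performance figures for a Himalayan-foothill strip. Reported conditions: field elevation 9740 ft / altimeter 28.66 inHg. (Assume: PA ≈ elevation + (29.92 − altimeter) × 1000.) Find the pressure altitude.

Pressure correction = (29.92 − 28.66) × 1000 = +1260 ft.
Pressure altitude = 9740 + (+1260) = 11000 ft.

11000 ft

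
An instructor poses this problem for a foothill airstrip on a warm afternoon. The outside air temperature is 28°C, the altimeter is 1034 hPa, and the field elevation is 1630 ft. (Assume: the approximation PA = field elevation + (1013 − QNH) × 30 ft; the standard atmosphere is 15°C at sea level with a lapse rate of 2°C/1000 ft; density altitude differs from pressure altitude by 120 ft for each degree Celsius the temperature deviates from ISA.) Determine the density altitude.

Pressure altitude = 1630 + (1013 − 1034) × 30 = 1630 + (-630) = 1000 ft.
ISA temperature at 1000 ft = 15 − 2 × (1000/1000) = 13°C.
ISA deviation = 28 − 13 = +15°C.
Density altitude = 1000 + 120 × (15) = 2800 ft.

2800 ft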